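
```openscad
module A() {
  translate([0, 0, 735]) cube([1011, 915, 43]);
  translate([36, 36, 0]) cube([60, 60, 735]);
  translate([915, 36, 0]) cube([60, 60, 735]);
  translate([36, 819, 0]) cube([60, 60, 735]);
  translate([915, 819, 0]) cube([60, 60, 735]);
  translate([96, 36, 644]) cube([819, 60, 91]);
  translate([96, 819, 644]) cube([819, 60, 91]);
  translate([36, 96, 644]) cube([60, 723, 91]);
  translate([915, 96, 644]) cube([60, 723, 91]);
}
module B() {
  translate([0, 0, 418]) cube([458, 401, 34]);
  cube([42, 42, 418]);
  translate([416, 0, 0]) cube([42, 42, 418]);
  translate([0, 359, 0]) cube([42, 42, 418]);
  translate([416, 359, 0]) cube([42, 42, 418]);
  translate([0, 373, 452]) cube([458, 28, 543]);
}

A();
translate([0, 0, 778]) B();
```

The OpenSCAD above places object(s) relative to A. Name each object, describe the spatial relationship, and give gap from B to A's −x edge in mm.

The chair's min-x is at 0; the table's min-x is 0; gap = 0 mm.

A is a table. B is a chair. The chair is on top of the table. The gap from the chair to the table's −x edge is 0 mm.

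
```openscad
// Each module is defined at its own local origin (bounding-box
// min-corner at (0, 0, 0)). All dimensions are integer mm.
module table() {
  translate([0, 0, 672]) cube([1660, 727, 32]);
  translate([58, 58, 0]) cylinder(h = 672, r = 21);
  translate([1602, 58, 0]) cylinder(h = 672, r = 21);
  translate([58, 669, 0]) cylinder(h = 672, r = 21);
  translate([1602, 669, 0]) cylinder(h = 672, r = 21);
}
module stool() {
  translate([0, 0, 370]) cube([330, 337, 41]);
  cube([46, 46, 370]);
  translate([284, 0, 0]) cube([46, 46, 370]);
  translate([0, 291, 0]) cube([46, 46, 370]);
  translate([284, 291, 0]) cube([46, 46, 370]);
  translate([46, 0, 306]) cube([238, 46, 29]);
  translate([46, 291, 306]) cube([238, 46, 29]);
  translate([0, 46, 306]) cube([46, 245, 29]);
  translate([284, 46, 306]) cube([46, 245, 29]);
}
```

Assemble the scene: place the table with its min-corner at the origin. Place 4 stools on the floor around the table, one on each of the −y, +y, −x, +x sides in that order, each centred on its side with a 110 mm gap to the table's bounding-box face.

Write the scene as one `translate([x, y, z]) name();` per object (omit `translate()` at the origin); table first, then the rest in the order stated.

table();
translate([665, -447, 0]) stool();
translate([665, 837, 0]) stool();
translate([-440, 195, 0]) stool();
translate([1770, 195, 0]) stool();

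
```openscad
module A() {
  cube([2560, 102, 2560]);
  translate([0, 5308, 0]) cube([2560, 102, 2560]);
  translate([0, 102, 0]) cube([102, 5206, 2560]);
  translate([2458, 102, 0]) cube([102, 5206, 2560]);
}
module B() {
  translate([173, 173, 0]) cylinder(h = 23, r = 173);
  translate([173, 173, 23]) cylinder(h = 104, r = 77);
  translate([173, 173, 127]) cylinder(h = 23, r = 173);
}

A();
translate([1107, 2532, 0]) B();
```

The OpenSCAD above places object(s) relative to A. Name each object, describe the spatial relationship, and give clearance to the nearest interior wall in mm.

Clearances: x = 1005, y = 2430; minimum 1005 mm.

A is a house frame. B is a spool. The spool sits inside the house frame, centred. The clearance to the nearest interior wall is 1005 mm.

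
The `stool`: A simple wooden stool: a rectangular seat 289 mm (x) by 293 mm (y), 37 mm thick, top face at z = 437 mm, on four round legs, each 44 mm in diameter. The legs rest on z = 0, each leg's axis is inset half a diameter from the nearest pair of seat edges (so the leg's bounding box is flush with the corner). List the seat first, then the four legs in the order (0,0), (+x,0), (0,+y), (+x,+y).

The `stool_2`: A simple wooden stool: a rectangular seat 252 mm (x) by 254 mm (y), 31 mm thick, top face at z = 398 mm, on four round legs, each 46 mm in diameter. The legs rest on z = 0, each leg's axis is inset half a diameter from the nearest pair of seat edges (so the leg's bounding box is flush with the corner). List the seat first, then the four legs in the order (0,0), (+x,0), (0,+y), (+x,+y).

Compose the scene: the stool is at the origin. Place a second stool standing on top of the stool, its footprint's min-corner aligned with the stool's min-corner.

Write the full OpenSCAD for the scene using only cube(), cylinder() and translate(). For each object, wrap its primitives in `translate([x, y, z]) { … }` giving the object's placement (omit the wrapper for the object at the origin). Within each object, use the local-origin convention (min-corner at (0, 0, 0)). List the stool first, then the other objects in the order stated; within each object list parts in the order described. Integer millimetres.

translate([0, 0, 400]) cube([289, 293, 37]);
translate([22, 22, 0]) cylinder(h = 400, r = 22);
translate([267, 22, 0]) cylinder(h = 400, r = 22);
translate([22, 271, 0]) cylinder(h = 400, r = 22);
translate([267, 271, 0]) cylinder(h = 400, r = 22);
translate([0, 0, 437]) {
  translate([0, 0, 367]) cube([252, 254, 31]);
  translate([23, 23, 0]) cylinder(h = 367, r = 23);
  translate([229, 23, 0]) cylinder(h = 367, r = 23);
  translate([23, 231, 0]) cylinder(h = 367, r = 23);
  translate([229, 231, 0]) cylinder(h = 367, r = 23);
}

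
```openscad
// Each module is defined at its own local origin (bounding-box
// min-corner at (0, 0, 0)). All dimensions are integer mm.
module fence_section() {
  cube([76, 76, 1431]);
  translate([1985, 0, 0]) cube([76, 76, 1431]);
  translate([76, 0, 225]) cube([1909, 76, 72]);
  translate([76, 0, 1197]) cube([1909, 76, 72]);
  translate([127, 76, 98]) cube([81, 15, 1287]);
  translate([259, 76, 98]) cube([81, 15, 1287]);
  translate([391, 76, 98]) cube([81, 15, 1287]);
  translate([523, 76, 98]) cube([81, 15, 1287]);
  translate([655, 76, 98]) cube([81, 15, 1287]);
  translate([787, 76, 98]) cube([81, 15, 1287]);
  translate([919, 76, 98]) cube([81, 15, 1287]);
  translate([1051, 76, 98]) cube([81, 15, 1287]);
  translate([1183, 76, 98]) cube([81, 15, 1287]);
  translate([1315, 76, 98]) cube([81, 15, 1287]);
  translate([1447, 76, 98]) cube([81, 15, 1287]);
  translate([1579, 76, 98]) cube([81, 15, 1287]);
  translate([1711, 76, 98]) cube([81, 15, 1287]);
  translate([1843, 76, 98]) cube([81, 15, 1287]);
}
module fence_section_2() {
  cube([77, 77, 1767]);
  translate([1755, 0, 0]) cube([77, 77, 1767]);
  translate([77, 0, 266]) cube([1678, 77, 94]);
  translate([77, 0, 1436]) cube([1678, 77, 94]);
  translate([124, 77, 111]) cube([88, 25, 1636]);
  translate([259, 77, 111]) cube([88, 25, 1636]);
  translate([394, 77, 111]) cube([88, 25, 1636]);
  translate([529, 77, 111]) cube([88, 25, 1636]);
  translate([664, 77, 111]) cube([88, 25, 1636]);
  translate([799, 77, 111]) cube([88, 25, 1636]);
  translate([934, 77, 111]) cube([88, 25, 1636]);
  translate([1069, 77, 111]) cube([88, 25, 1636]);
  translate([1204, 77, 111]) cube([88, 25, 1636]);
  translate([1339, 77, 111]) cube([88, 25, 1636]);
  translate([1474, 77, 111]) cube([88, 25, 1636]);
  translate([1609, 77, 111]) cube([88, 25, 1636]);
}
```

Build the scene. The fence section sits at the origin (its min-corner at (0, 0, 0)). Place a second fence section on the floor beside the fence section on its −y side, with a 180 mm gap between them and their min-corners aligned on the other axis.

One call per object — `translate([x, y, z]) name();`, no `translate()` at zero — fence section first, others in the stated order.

fence_section();
translate([0, -282, 0]) fence_section_2();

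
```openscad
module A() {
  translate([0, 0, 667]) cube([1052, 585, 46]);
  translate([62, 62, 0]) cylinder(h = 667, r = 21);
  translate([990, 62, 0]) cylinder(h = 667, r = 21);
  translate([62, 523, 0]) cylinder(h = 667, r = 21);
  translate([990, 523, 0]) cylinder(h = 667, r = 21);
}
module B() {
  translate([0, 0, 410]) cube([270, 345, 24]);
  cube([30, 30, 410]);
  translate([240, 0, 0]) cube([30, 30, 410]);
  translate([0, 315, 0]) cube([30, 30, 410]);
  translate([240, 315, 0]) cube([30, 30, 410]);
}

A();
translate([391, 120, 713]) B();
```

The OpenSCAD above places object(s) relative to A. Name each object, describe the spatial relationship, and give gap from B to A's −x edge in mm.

The stool's min-x is at 391; the table's min-x is 0; gap = 391 mm.

A is a table. B is a stool. The stool is on top of the table, centred. The gap from the stool to the table's −x edge is 391 mm.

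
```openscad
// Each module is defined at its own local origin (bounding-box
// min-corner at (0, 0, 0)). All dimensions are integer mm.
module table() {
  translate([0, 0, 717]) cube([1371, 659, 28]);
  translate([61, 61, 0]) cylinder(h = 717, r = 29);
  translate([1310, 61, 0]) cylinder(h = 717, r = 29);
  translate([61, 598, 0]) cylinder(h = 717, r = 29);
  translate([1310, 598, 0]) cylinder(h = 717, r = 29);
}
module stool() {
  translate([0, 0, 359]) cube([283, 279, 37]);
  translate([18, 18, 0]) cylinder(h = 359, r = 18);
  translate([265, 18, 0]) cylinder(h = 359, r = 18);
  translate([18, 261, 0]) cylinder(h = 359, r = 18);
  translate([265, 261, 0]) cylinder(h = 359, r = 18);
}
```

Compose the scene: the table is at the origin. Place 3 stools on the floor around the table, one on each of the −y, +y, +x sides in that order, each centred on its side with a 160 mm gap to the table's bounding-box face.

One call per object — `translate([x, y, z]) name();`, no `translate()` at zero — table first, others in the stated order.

table();
translate([544, -439, 0]) stool();
translate([544, 819, 0]) stool();
translate([1531, 190, 0]) stool();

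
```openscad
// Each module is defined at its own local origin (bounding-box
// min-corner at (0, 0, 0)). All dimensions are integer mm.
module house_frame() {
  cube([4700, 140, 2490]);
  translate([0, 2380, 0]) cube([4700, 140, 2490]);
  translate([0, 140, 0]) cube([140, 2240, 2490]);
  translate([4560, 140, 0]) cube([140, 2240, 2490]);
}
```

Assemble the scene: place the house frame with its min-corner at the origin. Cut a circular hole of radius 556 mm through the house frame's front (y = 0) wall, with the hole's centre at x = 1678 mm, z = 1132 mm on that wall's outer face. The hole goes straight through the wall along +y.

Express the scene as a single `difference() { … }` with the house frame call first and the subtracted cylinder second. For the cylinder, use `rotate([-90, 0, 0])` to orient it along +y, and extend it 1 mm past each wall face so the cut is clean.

difference() {
  house_frame();
  translate([1678, -1, 1132]) rotate([-90, 0, 0]) cylinder(h = 142, r = 556);
}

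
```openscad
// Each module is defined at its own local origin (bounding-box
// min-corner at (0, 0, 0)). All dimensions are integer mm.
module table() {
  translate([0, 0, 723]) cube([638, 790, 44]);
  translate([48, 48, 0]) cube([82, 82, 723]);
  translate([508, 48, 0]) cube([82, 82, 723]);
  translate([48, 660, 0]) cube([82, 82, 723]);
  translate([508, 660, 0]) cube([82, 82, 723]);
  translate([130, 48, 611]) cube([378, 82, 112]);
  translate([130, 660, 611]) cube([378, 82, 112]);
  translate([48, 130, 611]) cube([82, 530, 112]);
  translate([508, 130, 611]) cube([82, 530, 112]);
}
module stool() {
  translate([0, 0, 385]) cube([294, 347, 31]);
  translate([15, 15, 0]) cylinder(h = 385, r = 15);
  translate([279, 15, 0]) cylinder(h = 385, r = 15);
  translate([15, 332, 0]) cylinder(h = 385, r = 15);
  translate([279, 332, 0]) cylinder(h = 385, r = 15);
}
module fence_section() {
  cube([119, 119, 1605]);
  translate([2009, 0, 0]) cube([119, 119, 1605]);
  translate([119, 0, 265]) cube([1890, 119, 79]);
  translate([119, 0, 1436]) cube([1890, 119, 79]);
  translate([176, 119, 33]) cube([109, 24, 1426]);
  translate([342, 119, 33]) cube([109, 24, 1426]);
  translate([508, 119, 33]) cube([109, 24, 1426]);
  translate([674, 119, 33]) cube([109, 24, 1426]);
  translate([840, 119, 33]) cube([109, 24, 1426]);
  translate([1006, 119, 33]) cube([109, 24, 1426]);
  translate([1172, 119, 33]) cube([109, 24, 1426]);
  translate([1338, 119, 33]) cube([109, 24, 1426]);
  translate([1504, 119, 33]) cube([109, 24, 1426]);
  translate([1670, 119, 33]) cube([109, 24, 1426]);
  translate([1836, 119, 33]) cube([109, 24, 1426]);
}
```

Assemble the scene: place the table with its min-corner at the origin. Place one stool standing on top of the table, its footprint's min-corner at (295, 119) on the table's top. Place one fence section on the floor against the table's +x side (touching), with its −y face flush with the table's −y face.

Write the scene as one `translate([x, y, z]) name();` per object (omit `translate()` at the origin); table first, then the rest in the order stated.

table();
translate([295, 119, 767]) stool();
translate([638, 0, 0]) fence_section();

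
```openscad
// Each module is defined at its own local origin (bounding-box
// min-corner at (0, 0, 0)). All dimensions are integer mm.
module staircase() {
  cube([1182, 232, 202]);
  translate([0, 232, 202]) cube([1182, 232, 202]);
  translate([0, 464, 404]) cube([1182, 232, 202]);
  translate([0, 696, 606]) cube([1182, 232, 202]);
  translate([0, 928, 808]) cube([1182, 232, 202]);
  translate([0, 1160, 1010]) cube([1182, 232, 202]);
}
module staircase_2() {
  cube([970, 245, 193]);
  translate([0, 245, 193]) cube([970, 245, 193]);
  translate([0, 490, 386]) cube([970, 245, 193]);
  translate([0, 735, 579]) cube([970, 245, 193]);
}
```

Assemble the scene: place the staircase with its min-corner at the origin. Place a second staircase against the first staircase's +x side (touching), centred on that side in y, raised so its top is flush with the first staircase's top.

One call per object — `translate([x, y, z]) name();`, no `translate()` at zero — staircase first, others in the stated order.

staircase();
translate([1182, 206, 440]) staircase_2();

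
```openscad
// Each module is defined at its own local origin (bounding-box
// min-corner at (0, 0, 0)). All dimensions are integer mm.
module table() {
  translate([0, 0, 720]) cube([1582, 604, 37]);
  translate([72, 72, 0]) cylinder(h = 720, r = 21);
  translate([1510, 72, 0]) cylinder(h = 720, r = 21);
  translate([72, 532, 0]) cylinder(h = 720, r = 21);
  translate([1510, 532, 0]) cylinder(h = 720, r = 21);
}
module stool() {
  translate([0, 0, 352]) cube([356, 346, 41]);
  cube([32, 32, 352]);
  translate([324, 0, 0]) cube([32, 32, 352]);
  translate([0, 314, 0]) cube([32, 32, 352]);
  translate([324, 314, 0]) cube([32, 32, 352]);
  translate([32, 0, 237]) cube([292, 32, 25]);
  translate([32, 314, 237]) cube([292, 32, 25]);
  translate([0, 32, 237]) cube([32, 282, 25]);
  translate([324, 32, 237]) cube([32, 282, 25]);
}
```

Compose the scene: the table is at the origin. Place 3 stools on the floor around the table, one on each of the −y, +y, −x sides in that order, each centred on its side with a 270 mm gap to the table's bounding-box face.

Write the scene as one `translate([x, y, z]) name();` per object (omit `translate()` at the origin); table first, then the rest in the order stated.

table();
translate([613, -616, 0]) stool();
translate([613, 874, 0]) stool();
translate([-626, 129, 0]) stool();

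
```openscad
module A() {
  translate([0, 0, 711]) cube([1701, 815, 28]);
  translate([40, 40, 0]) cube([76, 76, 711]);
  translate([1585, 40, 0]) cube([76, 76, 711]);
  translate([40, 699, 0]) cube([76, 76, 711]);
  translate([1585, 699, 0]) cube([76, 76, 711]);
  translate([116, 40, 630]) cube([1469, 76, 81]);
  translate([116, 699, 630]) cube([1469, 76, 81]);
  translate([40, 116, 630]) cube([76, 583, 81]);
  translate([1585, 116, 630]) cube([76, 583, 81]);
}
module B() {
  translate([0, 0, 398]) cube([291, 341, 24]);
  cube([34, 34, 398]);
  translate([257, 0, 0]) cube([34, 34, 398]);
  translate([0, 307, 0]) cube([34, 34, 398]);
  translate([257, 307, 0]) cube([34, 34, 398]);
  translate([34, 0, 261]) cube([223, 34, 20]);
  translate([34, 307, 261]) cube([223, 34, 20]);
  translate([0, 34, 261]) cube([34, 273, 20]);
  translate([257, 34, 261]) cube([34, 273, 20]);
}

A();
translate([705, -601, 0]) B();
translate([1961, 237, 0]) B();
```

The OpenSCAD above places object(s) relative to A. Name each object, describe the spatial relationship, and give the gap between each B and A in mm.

A is a table. B is a stool. Two stools sit around the table at the −y, +x sides. The gap between each stool and the table is 260 mm.

Each stool's nearest face is 260 mm from the table's bounding box.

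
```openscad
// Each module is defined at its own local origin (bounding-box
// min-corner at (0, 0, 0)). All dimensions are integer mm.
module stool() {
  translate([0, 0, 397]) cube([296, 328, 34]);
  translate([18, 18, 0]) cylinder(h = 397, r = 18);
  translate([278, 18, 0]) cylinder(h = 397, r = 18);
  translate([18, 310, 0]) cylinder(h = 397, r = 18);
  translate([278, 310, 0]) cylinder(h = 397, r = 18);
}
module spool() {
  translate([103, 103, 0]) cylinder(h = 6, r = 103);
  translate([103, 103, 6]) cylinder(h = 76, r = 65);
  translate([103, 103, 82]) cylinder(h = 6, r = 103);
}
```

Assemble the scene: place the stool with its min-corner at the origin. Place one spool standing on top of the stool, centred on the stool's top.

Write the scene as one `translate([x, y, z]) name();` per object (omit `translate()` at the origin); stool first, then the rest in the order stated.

stool();
translate([45, 61, 431]) spool();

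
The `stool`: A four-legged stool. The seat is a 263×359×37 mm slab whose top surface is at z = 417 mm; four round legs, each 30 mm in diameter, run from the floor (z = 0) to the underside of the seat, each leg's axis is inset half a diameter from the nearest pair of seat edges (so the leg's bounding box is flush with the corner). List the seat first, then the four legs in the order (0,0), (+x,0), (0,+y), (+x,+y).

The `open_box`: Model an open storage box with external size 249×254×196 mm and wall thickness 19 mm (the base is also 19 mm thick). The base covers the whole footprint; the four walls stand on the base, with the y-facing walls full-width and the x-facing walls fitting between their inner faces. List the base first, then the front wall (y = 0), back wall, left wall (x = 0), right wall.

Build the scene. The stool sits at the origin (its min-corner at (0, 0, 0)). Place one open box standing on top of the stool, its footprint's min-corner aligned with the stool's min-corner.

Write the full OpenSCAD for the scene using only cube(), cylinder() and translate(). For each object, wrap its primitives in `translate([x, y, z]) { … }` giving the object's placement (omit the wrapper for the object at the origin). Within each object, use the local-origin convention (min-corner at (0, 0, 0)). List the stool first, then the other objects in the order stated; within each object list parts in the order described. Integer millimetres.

translate([0, 0, 380]) cube([263, 359, 37]);
translate([15, 15, 0]) cylinder(h = 380, r = 15);
translate([248, 15, 0]) cylinder(h = 380, r = 15);
translate([15, 344, 0]) cylinder(h = 380, r = 15);
translate([248, 344, 0]) cylinder(h = 380, r = 15);
translate([0, 0, 417]) {
  cube([249, 254, 19]);
  translate([0, 0, 19]) cube([249, 19, 177]);
  translate([0, 235, 19]) cube([249, 19, 177]);
  translate([0, 19, 19]) cube([19, 216, 177]);
  translate([230, 19, 19]) cube([19, 216, 177]);
}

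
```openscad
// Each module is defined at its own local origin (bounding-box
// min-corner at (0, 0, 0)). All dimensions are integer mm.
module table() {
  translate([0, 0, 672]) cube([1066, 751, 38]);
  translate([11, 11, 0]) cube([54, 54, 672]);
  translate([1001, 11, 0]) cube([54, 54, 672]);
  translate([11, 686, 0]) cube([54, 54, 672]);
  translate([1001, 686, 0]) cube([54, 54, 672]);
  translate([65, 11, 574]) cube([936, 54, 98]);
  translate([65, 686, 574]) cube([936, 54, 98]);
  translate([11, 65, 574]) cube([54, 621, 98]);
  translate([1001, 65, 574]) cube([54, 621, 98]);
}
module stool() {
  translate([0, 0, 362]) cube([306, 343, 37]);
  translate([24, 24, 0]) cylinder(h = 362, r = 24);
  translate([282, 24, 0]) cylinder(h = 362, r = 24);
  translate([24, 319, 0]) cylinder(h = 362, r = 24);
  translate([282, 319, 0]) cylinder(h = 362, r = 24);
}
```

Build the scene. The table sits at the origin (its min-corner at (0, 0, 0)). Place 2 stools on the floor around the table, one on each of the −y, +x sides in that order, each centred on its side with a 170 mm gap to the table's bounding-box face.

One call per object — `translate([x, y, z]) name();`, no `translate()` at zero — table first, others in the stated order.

table();
translate([380, -513, 0]) stool();
translate([1236, 204, 0]) stool();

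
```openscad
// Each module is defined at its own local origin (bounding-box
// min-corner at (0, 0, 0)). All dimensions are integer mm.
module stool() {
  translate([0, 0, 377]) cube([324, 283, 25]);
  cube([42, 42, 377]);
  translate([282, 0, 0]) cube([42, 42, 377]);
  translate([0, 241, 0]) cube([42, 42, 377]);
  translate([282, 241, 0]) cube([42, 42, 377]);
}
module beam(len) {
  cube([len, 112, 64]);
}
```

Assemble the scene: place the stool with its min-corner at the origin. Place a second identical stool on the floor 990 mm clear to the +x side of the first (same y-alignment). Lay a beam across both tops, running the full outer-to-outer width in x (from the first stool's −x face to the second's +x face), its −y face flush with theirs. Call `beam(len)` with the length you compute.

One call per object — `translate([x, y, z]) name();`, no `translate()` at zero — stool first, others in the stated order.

stool();
translate([1314, 0, 0]) stool();
translate([0, 0, 402]) beam(1638);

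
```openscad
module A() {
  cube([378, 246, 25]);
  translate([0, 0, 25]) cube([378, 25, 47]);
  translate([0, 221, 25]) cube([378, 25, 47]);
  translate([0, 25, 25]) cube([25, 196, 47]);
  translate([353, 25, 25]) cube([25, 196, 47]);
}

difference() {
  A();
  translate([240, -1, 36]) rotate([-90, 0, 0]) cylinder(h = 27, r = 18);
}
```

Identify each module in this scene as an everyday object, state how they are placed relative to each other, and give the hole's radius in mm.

The subtracted cylinder has r = 18 mm.

A is an open box. The open box has a circular hole through its front wall. The hole's radius is 18 mm.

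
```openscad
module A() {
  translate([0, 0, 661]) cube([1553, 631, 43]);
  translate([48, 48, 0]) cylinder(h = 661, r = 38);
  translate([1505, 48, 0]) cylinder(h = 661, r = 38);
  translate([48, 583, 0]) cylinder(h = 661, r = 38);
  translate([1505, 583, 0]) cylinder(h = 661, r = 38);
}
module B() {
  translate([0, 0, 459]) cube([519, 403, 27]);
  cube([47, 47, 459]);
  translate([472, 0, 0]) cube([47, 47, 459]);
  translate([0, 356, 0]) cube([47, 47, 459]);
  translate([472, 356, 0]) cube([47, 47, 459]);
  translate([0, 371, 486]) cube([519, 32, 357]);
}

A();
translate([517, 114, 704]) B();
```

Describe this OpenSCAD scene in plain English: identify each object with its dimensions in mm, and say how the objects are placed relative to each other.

A is a table: top 1553 mm (x) × 631 mm (y), 43 mm thick, upper face at z = 704 mm, on four round legs of 76 mm diameter, each leg's bounding box inset 10 mm from the nearest pair of top edges, running from z = 0 to the bottom of the top.

B is a chair. The seat is a 519×403×27 mm slab with its top at z = 486 mm, on four 47×47 mm corner legs (flush with the seat edges, standing on z = 0). A flat backrest 32 mm thick, 357 mm tall, spans the full seat width and rises from the seat top along its +y edge, rear face flush with the rear of the seat.

The chair is on top of the table, centred.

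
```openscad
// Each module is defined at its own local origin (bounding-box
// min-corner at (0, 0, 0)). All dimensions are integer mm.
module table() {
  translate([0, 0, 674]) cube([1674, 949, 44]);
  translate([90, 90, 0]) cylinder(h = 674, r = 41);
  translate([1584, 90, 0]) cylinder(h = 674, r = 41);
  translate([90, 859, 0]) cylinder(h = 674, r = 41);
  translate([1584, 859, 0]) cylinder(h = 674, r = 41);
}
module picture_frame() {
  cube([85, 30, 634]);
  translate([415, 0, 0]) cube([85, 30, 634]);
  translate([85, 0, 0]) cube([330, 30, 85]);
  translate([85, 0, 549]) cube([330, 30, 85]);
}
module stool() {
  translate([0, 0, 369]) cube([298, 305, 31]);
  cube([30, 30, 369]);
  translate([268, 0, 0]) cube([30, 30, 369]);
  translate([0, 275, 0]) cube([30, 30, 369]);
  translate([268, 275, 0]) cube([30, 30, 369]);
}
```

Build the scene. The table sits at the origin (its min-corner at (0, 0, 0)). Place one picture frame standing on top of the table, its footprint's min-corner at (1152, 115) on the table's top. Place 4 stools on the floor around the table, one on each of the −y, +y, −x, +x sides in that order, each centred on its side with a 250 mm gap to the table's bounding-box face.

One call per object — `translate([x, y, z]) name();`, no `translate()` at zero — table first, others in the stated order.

table();
translate([1152, 115, 718]) picture_frame();
translate([688, -555, 0]) stool();
translate([688, 1199, 0]) stool();
translate([-548, 322, 0]) stool();
translate([1924, 322, 0]) stool();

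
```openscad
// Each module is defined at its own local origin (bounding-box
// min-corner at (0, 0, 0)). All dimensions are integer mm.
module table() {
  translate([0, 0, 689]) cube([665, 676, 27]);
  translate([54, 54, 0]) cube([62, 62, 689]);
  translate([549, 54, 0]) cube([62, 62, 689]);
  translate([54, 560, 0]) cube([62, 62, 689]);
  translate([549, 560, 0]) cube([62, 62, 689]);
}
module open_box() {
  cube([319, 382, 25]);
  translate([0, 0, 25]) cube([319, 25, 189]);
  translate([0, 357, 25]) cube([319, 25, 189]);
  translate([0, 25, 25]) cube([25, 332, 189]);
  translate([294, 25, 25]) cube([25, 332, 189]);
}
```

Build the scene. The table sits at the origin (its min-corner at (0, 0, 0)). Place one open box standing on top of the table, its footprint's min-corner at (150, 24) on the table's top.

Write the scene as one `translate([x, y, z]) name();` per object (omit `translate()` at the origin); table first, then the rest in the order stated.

table();
translate([150, 24, 716]) open_box();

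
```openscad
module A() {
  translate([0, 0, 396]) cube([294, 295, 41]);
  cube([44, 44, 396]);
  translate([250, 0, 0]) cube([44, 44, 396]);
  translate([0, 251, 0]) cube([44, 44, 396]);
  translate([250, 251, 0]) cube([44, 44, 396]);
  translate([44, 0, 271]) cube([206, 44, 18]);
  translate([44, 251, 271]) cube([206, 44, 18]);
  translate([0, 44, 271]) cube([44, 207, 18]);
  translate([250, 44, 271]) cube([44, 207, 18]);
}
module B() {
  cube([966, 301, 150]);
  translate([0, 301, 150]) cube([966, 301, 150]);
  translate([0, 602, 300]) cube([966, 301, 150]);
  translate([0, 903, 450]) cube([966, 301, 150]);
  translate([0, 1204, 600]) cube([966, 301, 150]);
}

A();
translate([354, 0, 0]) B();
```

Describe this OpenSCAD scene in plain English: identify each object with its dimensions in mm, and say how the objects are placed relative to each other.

A is a four-legged stool. The seat is 294×295 mm, 41 mm thick, top at z = 437 mm. It stands on four square legs, each 44×44 mm in cross-section, from z = 0 to the seat underside, each flush with a corner of the seat. Four stretchers, 44 mm wide and 18 mm tall, connect adjacent legs with their undersides at z = 271 mm, each running between the inner faces of the legs it joins and aligned with the legs' outer faces on the other axis.

B is a straight staircase of 5 solid steps. Each step is 966 mm wide (x), 301 mm deep (y, the going) and 150 mm tall (the rise). The first step rests on the floor; each subsequent step sits one going further in +y and one rise higher in +z, directly behind and above the previous step with no overlap.

The staircase is on the floor beside the stool on its +x side.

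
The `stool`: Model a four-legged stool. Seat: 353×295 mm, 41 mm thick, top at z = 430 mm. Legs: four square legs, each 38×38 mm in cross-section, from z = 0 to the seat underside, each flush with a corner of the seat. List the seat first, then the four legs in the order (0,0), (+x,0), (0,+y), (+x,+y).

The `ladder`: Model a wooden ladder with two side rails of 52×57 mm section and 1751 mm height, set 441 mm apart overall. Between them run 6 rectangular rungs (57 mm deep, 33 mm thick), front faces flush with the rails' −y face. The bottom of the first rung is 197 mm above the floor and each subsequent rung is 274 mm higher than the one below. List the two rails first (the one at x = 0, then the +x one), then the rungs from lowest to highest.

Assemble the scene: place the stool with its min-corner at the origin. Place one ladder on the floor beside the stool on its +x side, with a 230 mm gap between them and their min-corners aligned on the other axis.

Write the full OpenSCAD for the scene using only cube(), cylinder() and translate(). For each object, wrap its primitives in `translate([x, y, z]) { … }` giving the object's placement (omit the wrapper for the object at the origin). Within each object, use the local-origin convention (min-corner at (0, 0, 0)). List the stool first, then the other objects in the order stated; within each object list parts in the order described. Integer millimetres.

translate([0, 0, 389]) cube([353, 295, 41]);
cube([38, 38, 389]);
translate([315, 0, 0]) cube([38, 38, 389]);
translate([0, 257, 0]) cube([38, 38, 389]);
translate([315, 257, 0]) cube([38, 38, 389]);
translate([583, 0, 0]) {
  cube([52, 57, 1751]);
  translate([389, 0, 0]) cube([52, 57, 1751]);
  translate([52, 0, 197]) cube([337, 57, 33]);
  translate([52, 0, 471]) cube([337, 57, 33]);
  translate([52, 0, 745]) cube([337, 57, 33]);
  translate([52, 0, 1019]) cube([337, 57, 33]);
  translate([52, 0, 1293]) cube([337, 57, 33]);
  translate([52, 0, 1567]) cube([337, 57, 33]);
}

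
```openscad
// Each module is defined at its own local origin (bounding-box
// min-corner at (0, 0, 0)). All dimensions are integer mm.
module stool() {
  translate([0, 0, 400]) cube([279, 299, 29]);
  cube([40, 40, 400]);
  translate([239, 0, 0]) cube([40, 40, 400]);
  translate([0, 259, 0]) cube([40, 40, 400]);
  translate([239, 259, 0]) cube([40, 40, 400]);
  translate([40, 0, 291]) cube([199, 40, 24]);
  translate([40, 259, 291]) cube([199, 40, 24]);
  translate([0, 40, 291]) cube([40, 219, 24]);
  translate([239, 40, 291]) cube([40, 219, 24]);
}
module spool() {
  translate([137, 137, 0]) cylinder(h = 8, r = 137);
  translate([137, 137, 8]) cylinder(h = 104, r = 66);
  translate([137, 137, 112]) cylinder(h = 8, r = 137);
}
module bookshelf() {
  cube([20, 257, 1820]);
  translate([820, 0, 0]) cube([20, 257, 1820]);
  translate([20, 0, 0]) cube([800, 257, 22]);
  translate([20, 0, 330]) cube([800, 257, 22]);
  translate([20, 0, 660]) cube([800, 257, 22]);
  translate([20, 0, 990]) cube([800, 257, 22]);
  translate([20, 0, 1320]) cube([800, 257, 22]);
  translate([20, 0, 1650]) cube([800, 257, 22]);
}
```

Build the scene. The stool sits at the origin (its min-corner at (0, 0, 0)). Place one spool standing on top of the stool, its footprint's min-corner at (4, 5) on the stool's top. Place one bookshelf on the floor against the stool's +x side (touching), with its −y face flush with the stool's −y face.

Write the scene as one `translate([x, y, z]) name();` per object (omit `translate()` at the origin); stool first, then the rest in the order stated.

stool();
translate([4, 5, 429]) spool();
translate([279, 0, 0]) bookshelf();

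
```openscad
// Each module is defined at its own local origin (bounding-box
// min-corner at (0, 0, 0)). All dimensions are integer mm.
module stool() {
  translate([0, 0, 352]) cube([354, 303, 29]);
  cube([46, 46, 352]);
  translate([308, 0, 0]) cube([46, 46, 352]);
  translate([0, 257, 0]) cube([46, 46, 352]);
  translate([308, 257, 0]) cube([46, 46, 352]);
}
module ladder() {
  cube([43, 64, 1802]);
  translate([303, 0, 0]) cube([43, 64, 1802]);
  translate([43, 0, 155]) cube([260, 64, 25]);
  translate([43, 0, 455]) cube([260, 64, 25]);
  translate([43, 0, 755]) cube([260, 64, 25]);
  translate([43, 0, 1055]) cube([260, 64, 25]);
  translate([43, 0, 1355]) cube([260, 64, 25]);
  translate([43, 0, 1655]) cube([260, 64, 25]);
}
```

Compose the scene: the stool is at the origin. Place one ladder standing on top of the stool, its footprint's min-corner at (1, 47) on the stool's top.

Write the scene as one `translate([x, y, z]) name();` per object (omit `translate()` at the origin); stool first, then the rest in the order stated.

stool();
translate([1, 47, 381]) ladder();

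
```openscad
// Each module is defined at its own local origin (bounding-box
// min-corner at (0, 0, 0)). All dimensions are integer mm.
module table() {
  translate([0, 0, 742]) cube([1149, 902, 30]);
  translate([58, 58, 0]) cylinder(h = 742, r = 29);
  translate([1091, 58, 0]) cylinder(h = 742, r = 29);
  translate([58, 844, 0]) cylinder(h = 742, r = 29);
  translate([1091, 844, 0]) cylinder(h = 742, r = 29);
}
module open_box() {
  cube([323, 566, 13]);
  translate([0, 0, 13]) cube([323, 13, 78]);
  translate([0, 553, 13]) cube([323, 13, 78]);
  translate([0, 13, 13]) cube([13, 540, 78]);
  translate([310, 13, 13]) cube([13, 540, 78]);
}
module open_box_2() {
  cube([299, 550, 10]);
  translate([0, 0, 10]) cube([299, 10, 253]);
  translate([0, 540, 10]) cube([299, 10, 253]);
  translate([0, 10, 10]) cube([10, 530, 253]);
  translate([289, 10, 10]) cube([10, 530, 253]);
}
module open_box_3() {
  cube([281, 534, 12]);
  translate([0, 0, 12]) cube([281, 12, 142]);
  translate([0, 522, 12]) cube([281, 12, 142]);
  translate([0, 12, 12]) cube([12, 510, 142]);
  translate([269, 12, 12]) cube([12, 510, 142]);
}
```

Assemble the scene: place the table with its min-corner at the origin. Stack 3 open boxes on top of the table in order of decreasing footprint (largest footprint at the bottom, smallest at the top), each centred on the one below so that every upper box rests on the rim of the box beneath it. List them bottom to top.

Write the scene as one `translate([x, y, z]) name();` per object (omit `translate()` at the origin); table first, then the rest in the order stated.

table();
translate([413, 168, 772]) open_box();
translate([425, 176, 863]) open_box_2();
translate([434, 184, 1126]) open_box_3();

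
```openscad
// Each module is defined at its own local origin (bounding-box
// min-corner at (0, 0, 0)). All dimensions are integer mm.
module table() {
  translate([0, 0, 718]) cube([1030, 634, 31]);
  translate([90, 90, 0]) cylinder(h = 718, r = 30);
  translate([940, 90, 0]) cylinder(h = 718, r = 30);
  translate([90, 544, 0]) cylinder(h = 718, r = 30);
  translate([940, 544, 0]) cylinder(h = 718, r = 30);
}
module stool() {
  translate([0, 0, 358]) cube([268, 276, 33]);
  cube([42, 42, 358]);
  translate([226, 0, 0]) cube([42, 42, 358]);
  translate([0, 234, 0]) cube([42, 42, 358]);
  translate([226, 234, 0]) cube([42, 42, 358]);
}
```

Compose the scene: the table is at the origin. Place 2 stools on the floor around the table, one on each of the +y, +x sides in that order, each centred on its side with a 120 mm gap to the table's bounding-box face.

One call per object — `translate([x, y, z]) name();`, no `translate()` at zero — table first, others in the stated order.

table();
translate([381, 754, 0]) stool();
translate([1150, 179, 0]) stool();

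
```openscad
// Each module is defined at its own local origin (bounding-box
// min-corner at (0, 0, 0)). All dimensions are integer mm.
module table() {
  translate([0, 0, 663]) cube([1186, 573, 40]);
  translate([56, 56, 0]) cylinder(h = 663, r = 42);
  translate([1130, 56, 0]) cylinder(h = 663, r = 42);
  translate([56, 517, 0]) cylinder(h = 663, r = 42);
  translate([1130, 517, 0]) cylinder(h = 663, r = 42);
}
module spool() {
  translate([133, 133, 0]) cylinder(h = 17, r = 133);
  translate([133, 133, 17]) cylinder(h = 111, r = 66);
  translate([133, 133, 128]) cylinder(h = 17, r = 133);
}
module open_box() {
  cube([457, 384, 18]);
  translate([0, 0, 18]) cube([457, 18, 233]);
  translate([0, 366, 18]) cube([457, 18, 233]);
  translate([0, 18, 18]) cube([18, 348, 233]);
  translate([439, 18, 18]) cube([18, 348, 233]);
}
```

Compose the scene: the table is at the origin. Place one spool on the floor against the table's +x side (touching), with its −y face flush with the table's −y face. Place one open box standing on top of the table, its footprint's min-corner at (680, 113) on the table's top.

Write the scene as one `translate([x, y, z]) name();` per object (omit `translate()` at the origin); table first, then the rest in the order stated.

table();
translate([1186, 0, 0]) spool();
translate([680, 113, 703]) open_box();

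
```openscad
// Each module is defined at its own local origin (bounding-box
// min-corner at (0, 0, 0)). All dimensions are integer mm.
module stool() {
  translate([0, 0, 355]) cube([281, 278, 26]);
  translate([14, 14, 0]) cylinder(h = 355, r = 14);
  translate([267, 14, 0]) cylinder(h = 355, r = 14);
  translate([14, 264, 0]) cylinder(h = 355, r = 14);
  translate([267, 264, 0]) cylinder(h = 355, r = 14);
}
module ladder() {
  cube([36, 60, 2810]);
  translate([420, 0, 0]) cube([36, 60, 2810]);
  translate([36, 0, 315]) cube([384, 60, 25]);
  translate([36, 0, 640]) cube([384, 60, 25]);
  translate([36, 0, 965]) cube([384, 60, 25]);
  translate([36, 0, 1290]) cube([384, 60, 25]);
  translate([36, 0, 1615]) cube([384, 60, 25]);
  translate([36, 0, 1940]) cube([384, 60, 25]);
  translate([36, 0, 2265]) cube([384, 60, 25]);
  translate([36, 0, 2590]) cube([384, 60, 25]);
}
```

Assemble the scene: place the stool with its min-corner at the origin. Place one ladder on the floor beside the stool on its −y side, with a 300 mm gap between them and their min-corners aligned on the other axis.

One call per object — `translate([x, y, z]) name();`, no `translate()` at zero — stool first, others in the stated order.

stool();
translate([0, -360, 0]) ladder();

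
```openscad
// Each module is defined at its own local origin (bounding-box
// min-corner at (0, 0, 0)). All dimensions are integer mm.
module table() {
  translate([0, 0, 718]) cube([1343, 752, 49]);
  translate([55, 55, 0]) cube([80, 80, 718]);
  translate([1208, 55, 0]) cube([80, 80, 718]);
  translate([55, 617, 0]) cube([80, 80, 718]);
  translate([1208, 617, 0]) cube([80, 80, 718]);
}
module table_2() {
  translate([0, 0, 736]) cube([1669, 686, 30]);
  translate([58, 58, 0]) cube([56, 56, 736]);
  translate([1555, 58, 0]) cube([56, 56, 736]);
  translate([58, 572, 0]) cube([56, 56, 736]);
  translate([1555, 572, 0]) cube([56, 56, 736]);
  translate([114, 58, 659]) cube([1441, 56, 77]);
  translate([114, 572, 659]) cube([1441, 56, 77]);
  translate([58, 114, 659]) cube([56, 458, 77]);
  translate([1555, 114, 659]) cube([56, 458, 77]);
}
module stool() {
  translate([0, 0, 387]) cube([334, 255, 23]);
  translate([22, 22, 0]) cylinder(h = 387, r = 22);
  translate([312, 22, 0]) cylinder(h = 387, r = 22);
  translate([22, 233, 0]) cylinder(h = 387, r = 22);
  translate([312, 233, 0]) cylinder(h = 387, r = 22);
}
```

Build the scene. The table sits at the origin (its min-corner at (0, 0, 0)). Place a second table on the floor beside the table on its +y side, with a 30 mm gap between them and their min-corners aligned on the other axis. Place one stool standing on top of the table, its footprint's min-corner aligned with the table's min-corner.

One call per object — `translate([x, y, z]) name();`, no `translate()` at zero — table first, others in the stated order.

table();
translate([0, 782, 0]) table_2();
translate([0, 0, 767]) stool();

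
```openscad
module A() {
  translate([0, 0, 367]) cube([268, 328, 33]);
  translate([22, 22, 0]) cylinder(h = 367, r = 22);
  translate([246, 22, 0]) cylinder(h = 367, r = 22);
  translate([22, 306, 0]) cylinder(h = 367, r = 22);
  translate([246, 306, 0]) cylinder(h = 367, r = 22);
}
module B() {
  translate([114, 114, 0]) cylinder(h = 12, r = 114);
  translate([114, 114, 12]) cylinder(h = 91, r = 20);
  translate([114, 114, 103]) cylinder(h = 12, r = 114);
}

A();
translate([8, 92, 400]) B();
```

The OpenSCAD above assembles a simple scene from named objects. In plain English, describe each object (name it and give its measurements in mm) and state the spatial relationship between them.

A is a four-legged stool. The seat is a 268×328×33 mm slab whose top surface is at z = 400 mm; four round legs, each 44 mm in diameter, run from the floor (z = 0) to the underside of the seat, each leg's axis is inset half a diameter from the nearest pair of seat edges (so the leg's bounding box is flush with the corner).

B is a spool: two coaxial disc flanges of radius 114 mm and thickness 12 mm, joined by a core cylinder of radius 20 mm and height 91 mm. The lower flange rests on z = 0 and the three cylinders share a vertical axis.

The spool is on top of the stool.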